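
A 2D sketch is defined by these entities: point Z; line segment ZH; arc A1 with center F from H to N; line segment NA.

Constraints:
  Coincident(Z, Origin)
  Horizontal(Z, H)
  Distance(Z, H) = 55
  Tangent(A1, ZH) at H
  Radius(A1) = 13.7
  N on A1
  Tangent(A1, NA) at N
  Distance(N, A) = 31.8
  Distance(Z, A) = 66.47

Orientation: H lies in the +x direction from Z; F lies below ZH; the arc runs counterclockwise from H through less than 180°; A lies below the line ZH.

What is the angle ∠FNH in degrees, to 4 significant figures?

40.29°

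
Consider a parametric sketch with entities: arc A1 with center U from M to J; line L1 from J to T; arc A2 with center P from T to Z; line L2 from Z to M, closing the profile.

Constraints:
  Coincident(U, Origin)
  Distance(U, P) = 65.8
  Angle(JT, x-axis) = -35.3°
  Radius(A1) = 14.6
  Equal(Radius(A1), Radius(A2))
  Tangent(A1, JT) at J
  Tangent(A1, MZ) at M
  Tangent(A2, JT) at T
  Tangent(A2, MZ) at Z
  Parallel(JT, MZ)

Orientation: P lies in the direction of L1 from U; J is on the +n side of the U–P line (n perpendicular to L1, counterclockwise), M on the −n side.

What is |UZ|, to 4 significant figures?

67.40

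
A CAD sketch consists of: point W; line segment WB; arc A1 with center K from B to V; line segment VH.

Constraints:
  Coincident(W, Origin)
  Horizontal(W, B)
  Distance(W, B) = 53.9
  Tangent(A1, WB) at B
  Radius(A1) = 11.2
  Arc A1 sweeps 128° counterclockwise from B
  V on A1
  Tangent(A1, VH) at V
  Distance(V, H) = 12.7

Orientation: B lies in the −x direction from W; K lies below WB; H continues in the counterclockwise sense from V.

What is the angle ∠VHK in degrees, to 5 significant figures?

41.409°

On A1, B sits at bearing 90° from K; a 128° counterclockwise sweep puts V at bearing 218°, so V = K + 11.2·(cos 218°, sin 218°) = (-62.726, -18.095). Tangency of A1 to VH means the radius KV is perpendicular to VH, so VH runs along (−sin 218°, cos 218°); with |VH| = 12.7, H = (-54.907, -28.103). Then cos ∠VHK = HV·HK / (|HV||HK|), giving 41.409°.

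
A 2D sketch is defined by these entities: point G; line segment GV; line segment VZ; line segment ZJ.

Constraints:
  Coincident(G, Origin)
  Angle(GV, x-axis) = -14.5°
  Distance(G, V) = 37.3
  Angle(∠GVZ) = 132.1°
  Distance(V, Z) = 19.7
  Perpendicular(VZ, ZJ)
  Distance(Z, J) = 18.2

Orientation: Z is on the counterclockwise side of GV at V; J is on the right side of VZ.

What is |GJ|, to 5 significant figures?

64.057

G is at the origin; GV runs at -14.5° with length 37.3, so V = 37.3·(cos -14.5°, sin -14.5°) = (36.112, -9.3392). ∠GVZ = 132.1°, so VZ runs at -14.5° + (180° − 132.1°) = 33.400° from the x-axis; with |VZ| = 19.7, Z = V + 19.7·(cos 33.400°, sin 33.400°) = (52.558, 1.5053). VZ ⟂ ZJ; with |ZJ| = 18.2 on the right of VZ, J = Z + 18.2·(0.55048, -0.83485) = (62.577, -13.689). Then |GJ| = |J − G| = 64.057.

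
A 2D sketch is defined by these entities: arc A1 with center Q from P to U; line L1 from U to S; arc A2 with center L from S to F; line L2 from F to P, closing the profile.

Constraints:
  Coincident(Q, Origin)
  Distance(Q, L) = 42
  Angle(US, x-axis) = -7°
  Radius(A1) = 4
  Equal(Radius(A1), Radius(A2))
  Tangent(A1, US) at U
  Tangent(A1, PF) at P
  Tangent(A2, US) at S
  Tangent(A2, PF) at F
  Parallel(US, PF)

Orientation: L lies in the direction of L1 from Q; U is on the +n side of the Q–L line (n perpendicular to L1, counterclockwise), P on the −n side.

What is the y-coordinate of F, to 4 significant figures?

-9.089

The slot axis is L1's direction at -7.0°, so u = (cos -7.0°, sin -7.0°) = (0.9925, -0.1219) and n = (−sin -7.0°, cos -7.0°) = (0.1219, 0.9925). Q is at the origin and L lies 42.0 along u from Q, so L = 42.0·u = (41.69, -5.119). Tangency of A1 to both parallel lines with radius 4.0 puts U and P at Q ± 4.0·n: U = (0.4875, 3.970), P = (-0.4875, -3.970). Equal radii place S and F the same way about L: S = L + 4.0·n = (42.17, -1.148), F = L − 4.0·n = (41.20, -9.089). So F.y = -9.089.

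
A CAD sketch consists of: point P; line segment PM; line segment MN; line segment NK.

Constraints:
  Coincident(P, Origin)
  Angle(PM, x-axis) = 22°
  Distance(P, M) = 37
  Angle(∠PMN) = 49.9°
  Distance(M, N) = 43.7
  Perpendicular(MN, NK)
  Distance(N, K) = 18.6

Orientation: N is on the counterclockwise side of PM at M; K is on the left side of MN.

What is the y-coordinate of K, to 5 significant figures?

17.871

P is at the origin; PM runs at 22.0° with length 37.0, so M = 37.0·(cos 22.0°, sin 22.0°) = (34.306, 13.860). ∠PMN = 49.9°, so MN runs at 22.0° + (180° − 49.9°) = 152.10° from the x-axis; with |MN| = 43.7, N = M + 43.7·(cos 152.10°, sin 152.10°) = (-4.3148, 34.309). The perpendicularity gives NK at right angles to MN; with |NK| = 18.6 on the left of MN, K = N + 18.6·(-0.46793, -0.88377) = (-13.018, 17.871). So K.y = 17.871.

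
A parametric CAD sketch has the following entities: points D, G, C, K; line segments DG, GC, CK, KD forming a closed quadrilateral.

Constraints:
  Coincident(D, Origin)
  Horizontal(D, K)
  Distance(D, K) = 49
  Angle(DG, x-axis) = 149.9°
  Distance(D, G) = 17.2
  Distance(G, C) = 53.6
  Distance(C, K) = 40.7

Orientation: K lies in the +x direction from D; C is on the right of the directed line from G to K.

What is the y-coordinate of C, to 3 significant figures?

-30.4

Checks: D = (0.00, 0.00) ✓; |GC| = 53.60 ✓; |CK| = 40.70 ✓.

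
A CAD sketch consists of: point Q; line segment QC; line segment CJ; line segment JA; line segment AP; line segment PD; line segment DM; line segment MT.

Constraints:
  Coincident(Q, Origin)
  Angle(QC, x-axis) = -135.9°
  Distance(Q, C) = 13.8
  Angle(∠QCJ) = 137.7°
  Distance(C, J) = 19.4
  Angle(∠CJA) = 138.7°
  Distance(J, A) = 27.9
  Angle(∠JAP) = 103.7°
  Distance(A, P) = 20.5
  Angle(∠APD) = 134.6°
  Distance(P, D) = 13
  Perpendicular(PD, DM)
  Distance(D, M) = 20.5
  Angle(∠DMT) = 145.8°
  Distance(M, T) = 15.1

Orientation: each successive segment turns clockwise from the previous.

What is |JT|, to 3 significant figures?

6.83

PD ⟂ DM, so DM runs at -71.2°; with |DM| = 20.5, M = (-23.0, 10.8). ∠DMT = 145.8° gives MT at -105° from the x-axis; with |MT| = 15.1, T = (-27.0, -3.78). Then |JT| = |T − J| = 6.83.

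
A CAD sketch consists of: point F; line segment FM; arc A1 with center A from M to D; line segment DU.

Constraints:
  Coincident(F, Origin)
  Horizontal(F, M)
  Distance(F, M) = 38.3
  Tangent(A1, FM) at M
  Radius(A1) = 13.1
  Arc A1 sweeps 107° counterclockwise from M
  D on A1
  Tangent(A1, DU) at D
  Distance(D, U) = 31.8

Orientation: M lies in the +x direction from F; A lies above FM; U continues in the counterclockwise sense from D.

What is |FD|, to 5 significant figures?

53.573

A1 meets FM tangentially, so AM is at right angles to FM, so A = M + (0, 13.1) = (38.300, 13.100). On A1, M sits at bearing -90° from A; a 107° counterclockwise sweep puts D at bearing 17°, so D = A + 13.1·(cos 17°, sin 17°) = (50.828, 16.930). Then |FD| = |D − F| = 53.573.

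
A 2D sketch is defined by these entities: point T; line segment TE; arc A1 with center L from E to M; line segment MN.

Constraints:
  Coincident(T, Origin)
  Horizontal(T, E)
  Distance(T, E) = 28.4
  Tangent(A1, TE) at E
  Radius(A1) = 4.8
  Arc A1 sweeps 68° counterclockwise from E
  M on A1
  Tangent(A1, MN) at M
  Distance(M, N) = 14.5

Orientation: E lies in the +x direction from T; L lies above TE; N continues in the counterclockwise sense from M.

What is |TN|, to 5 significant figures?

41.665

T is at the origin; T and E share the same y with |TE| = 28.4 and E on the +x side, so E = (28.400, 0.0000). Tangency of A1 to TE means the radius LE is perpendicular to TE, so L = E + (0, 4.8) = (28.400, 4.8000). On A1, E sits at bearing -90° from L; a 68° counterclockwise sweep puts M at bearing -22°, so M = L + 4.8·(cos -22°, sin -22°) = (32.850, 3.0019). Since A1 is tangent to MN there, LM ⟂ MN, so MN runs along (−sin -22°, cos -22°); with |MN| = 14.5, N = (38.282, 16.446). Then |TN| = |N − T| = 41.665.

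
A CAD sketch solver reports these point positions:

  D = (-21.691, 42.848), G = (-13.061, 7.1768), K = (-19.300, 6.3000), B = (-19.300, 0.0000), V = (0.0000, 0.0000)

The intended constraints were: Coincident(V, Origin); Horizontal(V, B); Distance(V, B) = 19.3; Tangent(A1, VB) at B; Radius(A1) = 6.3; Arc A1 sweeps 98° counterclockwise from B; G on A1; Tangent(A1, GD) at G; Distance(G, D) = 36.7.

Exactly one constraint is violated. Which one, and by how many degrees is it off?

Tangent(A1, GD) at G — off by 5.60°.

V = (0.00, 0.00) ✓; V.y = 0.00, B.y = 0.00 ✓; |VB| = 19.30 ✓; ∠(KB, BV) = 90.00° ✓; |KB| = 6.300 ✓; bearing(K→G) − bearing(K→B) = 98.00° ✓; |KG| = 6.300 ✓; ∠(KG, GD) = 84.40° ✗; |GD| = 36.70 ✓.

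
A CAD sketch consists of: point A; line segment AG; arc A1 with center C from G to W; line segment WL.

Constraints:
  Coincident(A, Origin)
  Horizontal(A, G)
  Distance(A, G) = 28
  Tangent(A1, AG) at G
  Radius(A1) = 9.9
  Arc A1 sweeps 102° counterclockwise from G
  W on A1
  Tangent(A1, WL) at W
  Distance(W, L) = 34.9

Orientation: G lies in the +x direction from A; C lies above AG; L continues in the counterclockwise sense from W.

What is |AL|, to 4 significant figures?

55.23

On A1, G sits at bearing -90° from C; a 102° counterclockwise sweep puts W at bearing 12°, so W = C + 9.9·(cos 12°, sin 12°) = (37.68, 11.96). Since A1 is tangent to WL there, CW ⟂ WL, so WL runs along (−sin 12°, cos 12°); with |WL| = 34.9, L = (30.43, 46.10). Then |AL| = |L − A| = 55.23.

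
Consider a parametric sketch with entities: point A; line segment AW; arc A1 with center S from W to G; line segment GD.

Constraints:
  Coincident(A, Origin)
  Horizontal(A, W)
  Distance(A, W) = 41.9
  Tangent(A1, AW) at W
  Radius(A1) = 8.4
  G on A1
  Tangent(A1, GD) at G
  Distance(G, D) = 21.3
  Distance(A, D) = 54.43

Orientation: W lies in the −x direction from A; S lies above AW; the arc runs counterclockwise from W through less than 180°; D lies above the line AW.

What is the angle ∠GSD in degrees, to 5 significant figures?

68.477°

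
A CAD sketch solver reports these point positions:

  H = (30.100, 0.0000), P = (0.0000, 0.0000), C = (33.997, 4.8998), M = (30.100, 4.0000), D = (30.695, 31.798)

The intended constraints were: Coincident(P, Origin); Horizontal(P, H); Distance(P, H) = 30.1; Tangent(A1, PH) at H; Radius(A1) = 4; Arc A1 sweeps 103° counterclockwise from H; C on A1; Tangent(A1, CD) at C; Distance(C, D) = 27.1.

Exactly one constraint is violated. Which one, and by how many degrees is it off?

Tangent(A1, CD) at C — off by 6.00°.

P = (0.00, 0.00) ✓; P.y = 0.00, H.y = 0.00 ✓; |PH| = 30.10 ✓; ∠(MH, HP) = 90.00° ✓; |MH| = 4.000 ✓; bearing(M→C) − bearing(M→H) = 103.0° ✓; |MC| = 4.000 ✓; ∠(MC, CD) = 96.00° ✗; |CD| = 27.10 ✓.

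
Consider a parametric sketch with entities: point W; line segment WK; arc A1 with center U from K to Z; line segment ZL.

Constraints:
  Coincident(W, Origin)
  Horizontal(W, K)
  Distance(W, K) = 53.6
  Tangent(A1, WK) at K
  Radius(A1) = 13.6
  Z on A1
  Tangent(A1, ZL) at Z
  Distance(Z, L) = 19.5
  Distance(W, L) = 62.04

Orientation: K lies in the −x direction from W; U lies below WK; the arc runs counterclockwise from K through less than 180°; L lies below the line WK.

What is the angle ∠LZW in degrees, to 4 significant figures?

65.82°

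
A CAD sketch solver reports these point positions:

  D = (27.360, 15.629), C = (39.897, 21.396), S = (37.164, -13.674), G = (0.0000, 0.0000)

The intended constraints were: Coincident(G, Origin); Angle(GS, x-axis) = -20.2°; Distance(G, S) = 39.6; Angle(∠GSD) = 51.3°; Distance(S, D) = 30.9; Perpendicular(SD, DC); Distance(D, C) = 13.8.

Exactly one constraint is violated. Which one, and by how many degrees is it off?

Perpendicular(SD, DC) — off by 6.20°.

G = (0.00, 0.00) ✓; GS at -20.20° ✓; |GS| = 39.60 ✓; ∠GSD = 51.30° ✓; |SD| = 30.90 ✓; ∠(SD, DC) = 83.80° ✗; |DC| = 13.80 ✓.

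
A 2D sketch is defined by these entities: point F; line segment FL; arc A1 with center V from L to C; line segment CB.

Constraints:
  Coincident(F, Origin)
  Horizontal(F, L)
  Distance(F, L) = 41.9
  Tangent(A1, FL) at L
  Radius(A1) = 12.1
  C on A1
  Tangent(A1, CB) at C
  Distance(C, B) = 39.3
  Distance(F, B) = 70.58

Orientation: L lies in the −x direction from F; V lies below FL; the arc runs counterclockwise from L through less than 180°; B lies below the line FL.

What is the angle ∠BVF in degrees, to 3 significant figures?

113°

Checks: F = (0.00, 0.00) ✓; |VC| = 12.10 ✓; ∠(VC, CB) = 90.00° ✓; |CB| = 39.30 ✓; |FB| = 70.58 ✓.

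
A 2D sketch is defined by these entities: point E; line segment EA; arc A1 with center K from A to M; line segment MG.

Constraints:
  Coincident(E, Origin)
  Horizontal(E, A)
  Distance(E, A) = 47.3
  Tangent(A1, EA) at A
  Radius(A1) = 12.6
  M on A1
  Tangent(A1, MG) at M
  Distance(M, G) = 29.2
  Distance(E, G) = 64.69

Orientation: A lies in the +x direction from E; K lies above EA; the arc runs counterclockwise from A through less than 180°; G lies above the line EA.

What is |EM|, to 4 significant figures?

61.43

Checks: |KM| = 12.60 ✓; ∠(KM, MG) = 90.00° ✓; |MG| = 29.20 ✓; |EG| = 64.69 ✓.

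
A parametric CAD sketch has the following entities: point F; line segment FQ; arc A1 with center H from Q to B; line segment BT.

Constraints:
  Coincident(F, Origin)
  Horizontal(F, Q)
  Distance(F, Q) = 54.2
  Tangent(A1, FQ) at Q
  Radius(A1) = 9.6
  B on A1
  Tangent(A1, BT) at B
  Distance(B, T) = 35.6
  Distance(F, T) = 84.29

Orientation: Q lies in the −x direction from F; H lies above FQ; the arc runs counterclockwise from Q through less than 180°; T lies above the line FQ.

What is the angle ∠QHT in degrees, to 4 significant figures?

148.1°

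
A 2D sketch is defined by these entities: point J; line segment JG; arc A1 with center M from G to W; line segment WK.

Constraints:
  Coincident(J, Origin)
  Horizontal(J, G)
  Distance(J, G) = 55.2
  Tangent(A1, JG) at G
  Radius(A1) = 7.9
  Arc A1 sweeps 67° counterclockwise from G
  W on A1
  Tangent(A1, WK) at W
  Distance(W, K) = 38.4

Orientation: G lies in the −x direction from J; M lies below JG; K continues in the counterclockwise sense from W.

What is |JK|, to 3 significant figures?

87.3

J is at the origin; JG is horizontal with |JG| = 55.2 and G on the −x side, so G = (-55.2, 0.00). Tangency of A1 to JG means the radius MG is perpendicular to JG, so M = G + (0, -7.9) = (-55.2, -7.90). On A1, G sits at bearing 90° from M; a 67° counterclockwise sweep puts W at bearing 157°, so W = M + 7.9·(cos 157°, sin 157°) = (-62.5, -4.81). Tangency of A1 to WK means the radius MW is perpendicular to WK, so WK runs along (−sin 157°, cos 157°); with |WK| = 38.4, K = (-77.5, -40.2). Then |JK| = |K − J| = 87.3.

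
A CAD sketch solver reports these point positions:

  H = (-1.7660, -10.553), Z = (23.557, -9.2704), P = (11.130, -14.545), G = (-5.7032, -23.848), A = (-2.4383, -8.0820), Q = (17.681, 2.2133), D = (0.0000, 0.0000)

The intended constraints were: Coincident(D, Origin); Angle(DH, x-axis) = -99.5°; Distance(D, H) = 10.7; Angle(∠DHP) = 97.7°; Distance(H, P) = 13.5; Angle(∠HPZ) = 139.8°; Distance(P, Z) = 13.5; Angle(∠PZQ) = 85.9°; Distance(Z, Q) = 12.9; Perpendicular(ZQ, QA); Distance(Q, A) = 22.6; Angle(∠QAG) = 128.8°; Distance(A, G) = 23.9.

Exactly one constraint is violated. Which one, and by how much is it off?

Distance(A, G) = 23.9 — off by 7.80.

D = (0.00, 0.00) ✓; DH at -99.50° ✓; |DH| = 10.70 ✓; ∠DHP = 97.70° ✓; |HP| = 13.50 ✓; ∠HPZ = 139.8° ✓; |PZ| = 13.50 ✓; ∠PZQ = 85.90° ✓; |ZQ| = 12.90 ✓; ∠(ZQ, QA) = 90.00° ✓; |QA| = 22.60 ✓; ∠QAG = 128.8° ✓; |AG| = 16.10 ✗.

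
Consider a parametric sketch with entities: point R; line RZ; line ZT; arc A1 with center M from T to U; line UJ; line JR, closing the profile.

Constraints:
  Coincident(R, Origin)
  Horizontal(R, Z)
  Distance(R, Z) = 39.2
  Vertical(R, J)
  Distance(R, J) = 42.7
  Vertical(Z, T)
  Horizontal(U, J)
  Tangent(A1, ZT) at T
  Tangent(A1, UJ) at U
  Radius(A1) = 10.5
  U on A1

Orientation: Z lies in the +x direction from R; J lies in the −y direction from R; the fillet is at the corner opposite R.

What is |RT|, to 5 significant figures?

50.729

R is at the origin; R and Z share the same y with |RZ| = 39.2 and Z on the +x side, so Z = (39.200, 0.0000). RJ is vertical with |RJ| = 42.7 and J on the −y side, so J = (0.0000, -42.700). The virtual corner opposite R is at (39.200, -42.700). Tangency of A1 to ZT means the radius MT is perpendicular to ZT and A1 meets UJ tangentially, so MU is at right angles to UJ, with radius 10.5, so the center M sits 10.5 in from both sides at M = (28.700, -32.200). That places the tangent points at T = (39.200, -32.200) on ZT and U = (28.700, -42.700) on UJ. Then |RT| = |T − R| = 50.729.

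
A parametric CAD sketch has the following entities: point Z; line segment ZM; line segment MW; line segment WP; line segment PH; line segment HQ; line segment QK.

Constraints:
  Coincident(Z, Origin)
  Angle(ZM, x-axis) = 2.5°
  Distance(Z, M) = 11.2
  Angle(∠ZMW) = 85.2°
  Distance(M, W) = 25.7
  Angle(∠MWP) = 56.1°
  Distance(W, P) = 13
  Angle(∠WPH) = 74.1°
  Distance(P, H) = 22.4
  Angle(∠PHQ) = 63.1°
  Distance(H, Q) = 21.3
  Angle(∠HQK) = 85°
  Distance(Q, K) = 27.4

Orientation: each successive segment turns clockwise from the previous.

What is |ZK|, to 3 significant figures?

28.1

Z is at the origin; ZM runs at 2.5° with length 11.2, so M = (11.2, 0.489). ∠ZMW = 85.2° gives MW at -92.3° from the x-axis; with |MW| = 25.7, W = (10.2, -25.2). ∠MWP = 56.1° gives WP at 144° from the x-axis; with |WP| = 13.0, P = (-0.333, -17.5). ∠WPH = 74.1° gives PH at 37.9° from the x-axis; with |PH| = 22.4, H = (17.3, -3.75). ∠PHQ = 63.1° gives HQ at -79.0° from the x-axis; with |HQ| = 21.3, Q = (21.4, -24.7). ∠HQK = 85.0° gives QK at -174° from the x-axis; with |QK| = 27.4, K = (-5.84, -27.5). Then |ZK| = |K − Z| = 28.1.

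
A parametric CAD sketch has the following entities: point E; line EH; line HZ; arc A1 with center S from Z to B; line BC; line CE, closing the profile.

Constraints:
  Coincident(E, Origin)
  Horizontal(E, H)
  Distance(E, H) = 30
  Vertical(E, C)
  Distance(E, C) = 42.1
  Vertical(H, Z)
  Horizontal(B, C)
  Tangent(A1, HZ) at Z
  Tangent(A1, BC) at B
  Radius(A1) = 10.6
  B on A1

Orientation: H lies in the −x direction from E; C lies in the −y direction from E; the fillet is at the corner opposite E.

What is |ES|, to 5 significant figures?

36.995

E is at the origin; E and H share the same y with |EH| = 30.0 and H on the −x side, so H = (-30.000, 0.0000). E and C share the same x with |EC| = 42.1 and C on the −y side, so C = (0.0000, -42.100). The virtual corner opposite E is at (-30.000, -42.100). The tangent condition forces SZ to be normal to HZ and the tangent condition forces SB to be normal to BC, with radius 10.6, so the center S sits 10.6 in from both sides at S = (-19.400, -31.500). Then |ES| = |S − E| = 36.995.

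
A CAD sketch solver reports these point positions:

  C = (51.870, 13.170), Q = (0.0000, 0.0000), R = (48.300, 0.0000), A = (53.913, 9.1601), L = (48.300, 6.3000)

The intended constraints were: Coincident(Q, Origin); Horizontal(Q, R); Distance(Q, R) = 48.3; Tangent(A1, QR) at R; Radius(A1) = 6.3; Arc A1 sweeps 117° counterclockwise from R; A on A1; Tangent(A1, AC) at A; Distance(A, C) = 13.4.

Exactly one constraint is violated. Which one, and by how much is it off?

Distance(A, C) = 13.4 — off by 8.90.

Q = (0.00, 0.00) ✓; Q.y = 0.00, R.y = 0.00 ✓; |QR| = 48.30 ✓; ∠(LR, RQ) = 90.00° ✓; |LR| = 6.300 ✓; bearing(L→A) − bearing(L→R) = 117.0° ✓; |LA| = 6.300 ✓; ∠(LA, AC) = 90.00° ✓; |AC| = 4.500 ✗.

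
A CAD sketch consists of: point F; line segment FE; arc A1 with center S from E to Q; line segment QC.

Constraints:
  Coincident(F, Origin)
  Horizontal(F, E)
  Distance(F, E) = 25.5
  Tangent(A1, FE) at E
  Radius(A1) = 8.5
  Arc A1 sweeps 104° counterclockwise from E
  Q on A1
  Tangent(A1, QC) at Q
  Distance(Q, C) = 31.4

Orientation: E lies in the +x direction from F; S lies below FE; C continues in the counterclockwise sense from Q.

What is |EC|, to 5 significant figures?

41.029

F is at the origin; FE is horizontal with |FE| = 25.5 and E on the +x side, so E = (25.500, 0.0000). Tangency of A1 to FE means the radius SE is perpendicular to FE, so S = E + (0, -8.5) = (25.500, -8.5000). On A1, E sits at bearing 90° from S; a 104° counterclockwise sweep puts Q at bearing 194°, so Q = S + 8.5·(cos 194°, sin 194°) = (17.252, -10.556). Tangency of A1 to QC means the radius SQ is perpendicular to QC, so QC runs along (−sin 194°, cos 194°); with |QC| = 31.4, C = (24.849, -41.024). Then |EC| = |C − E| = 41.029.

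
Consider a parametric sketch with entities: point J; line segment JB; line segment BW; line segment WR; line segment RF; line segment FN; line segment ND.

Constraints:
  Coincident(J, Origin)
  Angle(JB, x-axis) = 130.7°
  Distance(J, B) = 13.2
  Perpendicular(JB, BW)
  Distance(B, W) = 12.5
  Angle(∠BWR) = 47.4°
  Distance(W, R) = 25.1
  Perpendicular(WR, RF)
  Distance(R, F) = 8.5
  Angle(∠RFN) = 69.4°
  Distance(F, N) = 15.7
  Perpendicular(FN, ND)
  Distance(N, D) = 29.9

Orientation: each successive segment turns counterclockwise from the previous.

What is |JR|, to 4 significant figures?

6.928

J is at the origin; JB runs at 130.7° with length 13.2, so B = (-8.608, 10.01). JB ⟂ BW, so BW runs at -139.3°; with |BW| = 12.5, W = (-18.08, 1.856). ∠BWR = 47.4° gives WR at -6.700° from the x-axis; with |WR| = 25.1, R = (6.844, -1.072). Then |JR| = |R − J| = 6.928.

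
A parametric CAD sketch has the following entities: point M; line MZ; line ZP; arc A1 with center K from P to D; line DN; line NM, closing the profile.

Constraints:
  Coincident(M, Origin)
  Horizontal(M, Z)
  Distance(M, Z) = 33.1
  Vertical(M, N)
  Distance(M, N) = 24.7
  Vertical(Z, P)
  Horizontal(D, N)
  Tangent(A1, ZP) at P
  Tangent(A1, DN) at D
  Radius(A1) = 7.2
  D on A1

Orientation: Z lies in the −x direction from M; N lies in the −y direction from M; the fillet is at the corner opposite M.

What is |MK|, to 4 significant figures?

31.26

M is at the origin; MZ is horizontal with |MZ| = 33.1 and Z on the −x side, so Z = (-33.10, 0.000). M and N share the same x with |MN| = 24.7 and N on the −y side, so N = (0.000, -24.70). The virtual corner opposite M is at (-33.10, -24.70). Tangency of A1 to ZP means the radius KP is perpendicular to ZP and tangency of A1 to DN means the radius KD is perpendicular to DN, with radius 7.2, so the center K sits 7.2 in from both sides at K = (-25.90, -17.50). Then |MK| = |K − M| = 31.26.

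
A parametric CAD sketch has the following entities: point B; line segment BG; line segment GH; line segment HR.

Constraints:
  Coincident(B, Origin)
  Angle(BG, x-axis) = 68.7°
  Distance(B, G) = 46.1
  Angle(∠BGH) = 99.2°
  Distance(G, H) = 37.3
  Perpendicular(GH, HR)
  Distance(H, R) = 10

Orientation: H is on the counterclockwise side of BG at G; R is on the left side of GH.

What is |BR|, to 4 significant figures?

57.06

∠BGH = 99.2°, so GH runs at 68.7° + (180° − 99.2°) = 149.5° from the x-axis; with |GH| = 37.3, H = G + 37.3·(cos 149.5°, sin 149.5°) = (-15.39, 61.88). GH ⟂ HR; with |HR| = 10.0 on the left of GH, R = H + 10.0·(-0.5075, -0.8616) = (-20.47, 53.27). Then |BR| = |R − B| = 57.06.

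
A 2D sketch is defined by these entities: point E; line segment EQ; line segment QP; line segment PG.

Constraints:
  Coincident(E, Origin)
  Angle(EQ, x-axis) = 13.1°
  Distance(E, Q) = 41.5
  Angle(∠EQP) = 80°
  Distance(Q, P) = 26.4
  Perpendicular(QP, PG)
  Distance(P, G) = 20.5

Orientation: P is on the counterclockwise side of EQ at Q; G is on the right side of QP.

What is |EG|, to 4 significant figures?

64.30

E is at the origin; EQ runs at 13.1° with length 41.5, so Q = 41.5·(cos 13.1°, sin 13.1°) = (40.42, 9.406). ∠EQP = 80.0°, so QP runs at 13.1° + (180° − 80.0°) = 113.1° from the x-axis; with |QP| = 26.4, P = Q + 26.4·(cos 113.1°, sin 113.1°) = (30.06, 33.69). QP is perpendicular to PG; with |PG| = 20.5 on the right of QP, G = P + 20.5·(0.9198, 0.3923) = (48.92, 41.73). Then |EG| = |G − E| = 64.30.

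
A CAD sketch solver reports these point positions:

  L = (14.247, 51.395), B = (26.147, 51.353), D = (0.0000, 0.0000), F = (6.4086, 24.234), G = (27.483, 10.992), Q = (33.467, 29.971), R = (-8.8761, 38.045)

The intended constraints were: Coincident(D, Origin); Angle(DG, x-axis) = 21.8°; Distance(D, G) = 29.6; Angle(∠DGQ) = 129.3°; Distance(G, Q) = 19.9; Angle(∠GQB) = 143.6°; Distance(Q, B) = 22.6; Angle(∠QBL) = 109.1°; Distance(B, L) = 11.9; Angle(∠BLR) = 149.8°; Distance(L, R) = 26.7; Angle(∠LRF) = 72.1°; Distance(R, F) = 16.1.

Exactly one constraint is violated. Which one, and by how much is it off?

Distance(R, F) = 16.1 — off by 4.50.

D = (0.00, 0.00) ✓; DG at 21.80° ✓; |DG| = 29.60 ✓; ∠DGQ = 129.3° ✓; |GQ| = 19.90 ✓; ∠GQB = 143.6° ✓; |QB| = 22.60 ✓; ∠QBL = 109.1° ✓; |BL| = 11.90 ✓; ∠BLR = 149.8° ✓; |LR| = 26.70 ✓; ∠LRF = 72.10° ✓; |RF| = 20.60 ✗.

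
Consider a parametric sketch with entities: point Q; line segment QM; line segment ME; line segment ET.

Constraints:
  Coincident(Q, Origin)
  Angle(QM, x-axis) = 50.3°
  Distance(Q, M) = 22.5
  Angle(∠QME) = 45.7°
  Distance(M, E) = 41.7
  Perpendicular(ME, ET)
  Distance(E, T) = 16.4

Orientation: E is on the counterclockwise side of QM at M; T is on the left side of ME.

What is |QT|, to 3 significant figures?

26.0

∠QME = 45.7°, so ME runs at 50.3° + (180° − 45.7°) = 185° from the x-axis; with |ME| = 41.7, E = M + 41.7·(cos 185°, sin 185°) = (-27.2, 14.0). ME ⟂ ET; with |ET| = 16.4 on the left of ME, T = E + 16.4·(0.0802, -0.997) = (-25.9, -2.38). Then |QT| = |T − Q| = 26.0.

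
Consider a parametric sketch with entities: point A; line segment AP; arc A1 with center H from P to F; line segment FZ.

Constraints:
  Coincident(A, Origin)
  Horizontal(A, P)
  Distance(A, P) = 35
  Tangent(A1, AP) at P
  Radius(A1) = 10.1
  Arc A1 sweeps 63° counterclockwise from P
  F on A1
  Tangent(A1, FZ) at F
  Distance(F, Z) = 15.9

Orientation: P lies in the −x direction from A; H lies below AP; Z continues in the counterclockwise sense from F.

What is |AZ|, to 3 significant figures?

54.9

On A1, P sits at bearing 90° from H; a 63° counterclockwise sweep puts F at bearing 153°, so F = H + 10.1·(cos 153°, sin 153°) = (-44.0, -5.51). Since A1 is tangent to FZ there, HF ⟂ FZ, so FZ runs along (−sin 153°, cos 153°); with |FZ| = 15.9, Z = (-51.2, -19.7). Then |AZ| = |Z − A| = 54.9.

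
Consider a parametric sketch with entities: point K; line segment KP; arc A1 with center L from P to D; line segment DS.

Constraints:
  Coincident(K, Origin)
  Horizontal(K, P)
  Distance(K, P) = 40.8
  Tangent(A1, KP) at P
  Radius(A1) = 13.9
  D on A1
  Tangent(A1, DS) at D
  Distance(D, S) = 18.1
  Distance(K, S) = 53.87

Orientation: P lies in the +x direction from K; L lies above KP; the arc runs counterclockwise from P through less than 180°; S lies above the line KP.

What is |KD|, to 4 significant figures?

56.23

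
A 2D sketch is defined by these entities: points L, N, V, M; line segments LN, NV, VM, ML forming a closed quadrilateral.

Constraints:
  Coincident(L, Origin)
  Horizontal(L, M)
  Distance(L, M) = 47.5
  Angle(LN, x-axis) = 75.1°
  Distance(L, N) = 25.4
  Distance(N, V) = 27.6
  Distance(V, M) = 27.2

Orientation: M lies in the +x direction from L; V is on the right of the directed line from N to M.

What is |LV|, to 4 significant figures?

20.32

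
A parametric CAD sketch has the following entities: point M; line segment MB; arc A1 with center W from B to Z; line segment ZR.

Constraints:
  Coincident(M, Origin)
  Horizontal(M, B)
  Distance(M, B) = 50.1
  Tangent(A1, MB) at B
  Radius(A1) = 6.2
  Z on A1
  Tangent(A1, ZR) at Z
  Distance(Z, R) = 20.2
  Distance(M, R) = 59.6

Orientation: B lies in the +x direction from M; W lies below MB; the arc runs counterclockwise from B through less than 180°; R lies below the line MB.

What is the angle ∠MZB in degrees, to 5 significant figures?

111.19°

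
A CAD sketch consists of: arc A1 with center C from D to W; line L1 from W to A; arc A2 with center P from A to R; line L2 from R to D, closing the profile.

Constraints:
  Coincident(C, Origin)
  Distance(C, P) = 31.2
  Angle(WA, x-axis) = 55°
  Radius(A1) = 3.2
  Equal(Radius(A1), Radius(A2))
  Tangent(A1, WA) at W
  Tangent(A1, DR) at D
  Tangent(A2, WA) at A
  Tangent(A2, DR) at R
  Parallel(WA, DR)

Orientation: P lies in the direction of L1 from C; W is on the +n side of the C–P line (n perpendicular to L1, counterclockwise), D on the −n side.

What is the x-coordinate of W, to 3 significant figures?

-2.62

C is at the origin and P lies 31.2 along u from C, so P = 31.2·u = (17.9, 25.6). Tangency of A1 to both parallel lines with radius 3.2 puts W and D at C ± 3.2·n: W = (-2.62, 1.84), D = (2.62, -1.84). So W.x = -2.62.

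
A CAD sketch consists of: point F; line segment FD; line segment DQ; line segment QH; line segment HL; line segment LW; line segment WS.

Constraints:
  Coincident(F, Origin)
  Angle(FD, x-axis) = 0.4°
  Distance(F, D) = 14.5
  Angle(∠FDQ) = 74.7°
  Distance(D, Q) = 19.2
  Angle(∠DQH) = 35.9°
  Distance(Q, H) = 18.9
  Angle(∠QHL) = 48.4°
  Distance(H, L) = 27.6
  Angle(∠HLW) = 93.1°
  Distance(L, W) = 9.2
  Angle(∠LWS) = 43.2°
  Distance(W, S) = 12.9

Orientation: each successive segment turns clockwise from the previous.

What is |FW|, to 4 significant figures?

32.26

∠QHL = 48.4° gives HL at -20.60° from the x-axis; with |HL| = 27.6, L = (28.62, -10.52). ∠HLW = 93.1° gives LW at -107.5° from the x-axis; with |LW| = 9.2, W = (25.86, -19.29). Then |FW| = |W − F| = 32.26.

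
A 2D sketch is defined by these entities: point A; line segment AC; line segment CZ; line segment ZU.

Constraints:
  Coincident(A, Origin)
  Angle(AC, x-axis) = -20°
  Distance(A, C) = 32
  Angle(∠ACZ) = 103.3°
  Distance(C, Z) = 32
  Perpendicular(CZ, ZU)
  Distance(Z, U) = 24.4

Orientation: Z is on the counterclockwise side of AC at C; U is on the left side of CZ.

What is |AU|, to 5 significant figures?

39.935

A is at the origin; AC runs at -20.0° with length 32.0, so C = 32.0·(cos -20.0°, sin -20.0°) = (30.070, -10.945). ∠ACZ = 103.3°, so CZ runs at -20.0° + (180° − 103.3°) = 56.700° from the x-axis; with |CZ| = 32.0, Z = C + 32.0·(cos 56.700°, sin 56.700°) = (47.639, 15.801). The perpendicularity gives ZU at right angles to CZ; with |ZU| = 24.4 on the left of CZ, U = Z + 24.4·(-0.83581, 0.54902) = (27.245, 29.197). Then |AU| = |U − A| = 39.935.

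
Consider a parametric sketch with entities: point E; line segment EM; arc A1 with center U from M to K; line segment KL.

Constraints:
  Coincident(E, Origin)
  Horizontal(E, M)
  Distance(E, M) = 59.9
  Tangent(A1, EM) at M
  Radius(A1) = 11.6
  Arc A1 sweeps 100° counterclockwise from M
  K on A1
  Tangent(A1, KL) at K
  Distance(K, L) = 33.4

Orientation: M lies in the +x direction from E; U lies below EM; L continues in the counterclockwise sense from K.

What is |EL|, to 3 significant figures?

71.5

E is at the origin; EM is horizontal with |EM| = 59.9 and M on the +x side, so M = (59.9, 0.00). Since A1 is tangent to EM there, UM ⟂ EM, so U = M + (0, -11.6) = (59.9, -11.6). On A1, M sits at bearing 90° from U; a 100° counterclockwise sweep puts K at bearing 190°, so K = U + 11.6·(cos 190°, sin 190°) = (48.5, -13.6). The tangent condition forces UK to be normal to KL, so KL runs along (−sin 190°, cos 190°); with |KL| = 33.4, L = (54.3, -46.5). Then |EL| = |L − E| = 71.5.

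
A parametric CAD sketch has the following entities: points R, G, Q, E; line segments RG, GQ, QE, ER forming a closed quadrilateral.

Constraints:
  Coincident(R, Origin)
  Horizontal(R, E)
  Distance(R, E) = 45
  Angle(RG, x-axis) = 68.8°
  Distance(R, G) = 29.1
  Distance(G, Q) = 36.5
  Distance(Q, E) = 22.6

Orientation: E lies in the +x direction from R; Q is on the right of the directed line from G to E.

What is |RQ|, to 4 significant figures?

24.52

R is at the origin; R and E share the same y with |RE| = 45.0 and E in +x, so E = (45.0, 0). RG runs at 68.8° with |RG| = 29.1, so G = (10.52, 27.13). Q is determined by |GQ| = 36.5 and |QE| = 22.6 together: it lies at the intersection of circle(G, 36.5) and circle(E, 22.6). With |GE| = 43.87, the foot of the radical line on GE is 31.30 from G and the perpendicular offset is √(36.5² − 31.30²) = 18.78. Taking the right-of-GE solution: Q = (23.51, -6.983).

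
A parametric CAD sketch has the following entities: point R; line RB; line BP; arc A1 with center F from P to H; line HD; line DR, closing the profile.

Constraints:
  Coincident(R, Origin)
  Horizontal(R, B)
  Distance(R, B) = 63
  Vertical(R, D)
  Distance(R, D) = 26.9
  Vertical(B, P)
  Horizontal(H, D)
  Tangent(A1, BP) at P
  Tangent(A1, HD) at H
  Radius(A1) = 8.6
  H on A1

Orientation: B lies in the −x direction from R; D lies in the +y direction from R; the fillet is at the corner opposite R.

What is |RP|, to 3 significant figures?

65.6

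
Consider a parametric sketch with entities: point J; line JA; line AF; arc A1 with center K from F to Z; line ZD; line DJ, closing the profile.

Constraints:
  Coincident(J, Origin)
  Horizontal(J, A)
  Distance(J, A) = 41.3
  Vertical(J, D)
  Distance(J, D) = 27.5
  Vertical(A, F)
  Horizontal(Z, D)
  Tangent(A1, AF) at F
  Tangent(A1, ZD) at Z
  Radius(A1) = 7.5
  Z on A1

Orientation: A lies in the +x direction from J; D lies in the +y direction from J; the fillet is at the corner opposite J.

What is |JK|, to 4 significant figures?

39.27

J is at the origin; J and A share the same y with |JA| = 41.3 and A on the +x side, so A = (41.30, 0.000). J and D share the same x with |JD| = 27.5 and D on the +y side, so D = (0.000, 27.50). The virtual corner opposite J is at (41.30, 27.50). The tangent condition forces KF to be normal to AF and tangency of A1 to ZD means the radius KZ is perpendicular to ZD, with radius 7.5, so the center K sits 7.5 in from both sides at K = (33.80, 20.00). Then |JK| = |K − J| = 39.27.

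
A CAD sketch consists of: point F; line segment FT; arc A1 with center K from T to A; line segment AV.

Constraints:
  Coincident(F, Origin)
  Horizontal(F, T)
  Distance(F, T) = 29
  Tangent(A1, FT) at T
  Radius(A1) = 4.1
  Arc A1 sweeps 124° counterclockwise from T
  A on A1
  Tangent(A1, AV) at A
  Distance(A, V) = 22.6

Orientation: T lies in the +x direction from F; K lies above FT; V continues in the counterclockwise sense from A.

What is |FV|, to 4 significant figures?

31.97

On A1, T sits at bearing -90° from K; a 124° counterclockwise sweep puts A at bearing 34°, so A = K + 4.1·(cos 34°, sin 34°) = (32.40, 6.393). A1 meets AV tangentially, so KA is at right angles to AV, so AV runs along (−sin 34°, cos 34°); with |AV| = 22.6, V = (19.76, 25.13). Then |FV| = |V − F| = 31.97.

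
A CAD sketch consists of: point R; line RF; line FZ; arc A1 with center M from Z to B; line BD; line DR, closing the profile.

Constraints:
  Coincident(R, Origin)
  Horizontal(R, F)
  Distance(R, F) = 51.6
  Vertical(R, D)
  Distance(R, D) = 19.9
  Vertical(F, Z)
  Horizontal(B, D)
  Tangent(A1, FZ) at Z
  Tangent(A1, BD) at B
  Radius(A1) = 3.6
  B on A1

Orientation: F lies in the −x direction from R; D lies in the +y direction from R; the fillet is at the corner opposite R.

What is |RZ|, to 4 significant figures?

54.11

The virtual corner opposite R is at (-51.60, 19.90). Tangency of A1 to FZ means the radius MZ is perpendicular to FZ and tangency of A1 to BD means the radius MB is perpendicular to BD, with radius 3.6, so the center M sits 3.6 in from both sides at M = (-48.00, 16.30). That places the tangent points at Z = (-51.60, 16.30) on FZ and B = (-48.00, 19.90) on BD. Then |RZ| = |Z − R| = 54.11.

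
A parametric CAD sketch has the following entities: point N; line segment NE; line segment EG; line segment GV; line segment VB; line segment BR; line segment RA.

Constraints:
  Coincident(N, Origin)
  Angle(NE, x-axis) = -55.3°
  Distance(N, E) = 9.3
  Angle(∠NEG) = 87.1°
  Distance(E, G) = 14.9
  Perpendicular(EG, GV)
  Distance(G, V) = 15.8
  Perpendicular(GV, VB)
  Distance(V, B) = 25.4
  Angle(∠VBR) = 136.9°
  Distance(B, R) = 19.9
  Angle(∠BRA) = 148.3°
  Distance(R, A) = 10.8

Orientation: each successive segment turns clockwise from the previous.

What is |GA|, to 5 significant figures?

43.545

N is at the origin; NE runs at -55.3° with length 9.3, so E = (5.2943, -7.6459). ∠NEG = 87.1° gives EG at -148.20° from the x-axis; with |EG| = 14.9, G = (-7.3691, -15.498). EG is perpendicular to GV, so GV runs at 121.80°; with |GV| = 15.8, V = (-15.695, -2.0693). GV ⟂ VB, so VB runs at 31.800°; with |VB| = 25.4, B = (5.8923, 11.315). ∠VBR = 136.9° gives BR at -11.300° from the x-axis; with |BR| = 19.9, R = (25.407, 7.4161). ∠BRA = 148.3° gives RA at -43.000° from the x-axis; with |RA| = 10.8, A = (33.305, 0.050490). Then |GA| = |A − G| = 43.545.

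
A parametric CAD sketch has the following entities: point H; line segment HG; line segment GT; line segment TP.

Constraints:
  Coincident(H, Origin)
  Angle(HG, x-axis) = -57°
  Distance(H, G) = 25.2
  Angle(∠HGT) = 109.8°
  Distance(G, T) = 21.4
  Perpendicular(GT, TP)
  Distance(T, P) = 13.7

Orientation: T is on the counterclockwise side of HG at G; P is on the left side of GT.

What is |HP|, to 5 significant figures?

31.565

H is at the origin; HG runs at -57.0° with length 25.2, so G = 25.2·(cos -57.0°, sin -57.0°) = (13.725, -21.134). ∠HGT = 109.8°, so GT runs at -57.0° + (180° − 109.8°) = 13.200° from the x-axis; with |GT| = 21.4, T = G + 21.4·(cos 13.200°, sin 13.200°) = (34.559, -16.248). GT is perpendicular to TP; with |TP| = 13.7 on the left of GT, P = T + 13.7·(-0.22835, 0.97358) = (31.431, -2.9098). Then |HP| = |P − H| = 31.565.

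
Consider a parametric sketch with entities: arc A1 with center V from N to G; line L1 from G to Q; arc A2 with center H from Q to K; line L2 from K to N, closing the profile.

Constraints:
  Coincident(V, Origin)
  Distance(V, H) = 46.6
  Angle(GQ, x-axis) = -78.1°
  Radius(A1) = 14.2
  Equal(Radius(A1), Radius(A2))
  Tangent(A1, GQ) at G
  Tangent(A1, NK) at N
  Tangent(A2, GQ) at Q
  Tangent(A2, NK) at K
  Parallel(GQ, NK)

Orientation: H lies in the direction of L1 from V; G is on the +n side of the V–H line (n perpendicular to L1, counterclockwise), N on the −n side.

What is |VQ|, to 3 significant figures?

48.7

The slot axis is L1's direction at -78.1°, so u = (cos -78.1°, sin -78.1°) = (0.206, -0.979) and n = (−sin -78.1°, cos -78.1°) = (0.979, 0.206). V is at the origin and H lies 46.6 along u from V, so H = 46.6·u = (9.61, -45.6). Tangency of A1 to both parallel lines with radius 14.2 puts G and N at V ± 14.2·n: G = (13.9, 2.93), N = (-13.9, -2.93). Equal radii place Q and K the same way about H: Q = H + 14.2·n = (23.5, -42.7), K = H − 14.2·n = (-4.29, -48.5). Then |VQ| = |Q − V| = 48.7.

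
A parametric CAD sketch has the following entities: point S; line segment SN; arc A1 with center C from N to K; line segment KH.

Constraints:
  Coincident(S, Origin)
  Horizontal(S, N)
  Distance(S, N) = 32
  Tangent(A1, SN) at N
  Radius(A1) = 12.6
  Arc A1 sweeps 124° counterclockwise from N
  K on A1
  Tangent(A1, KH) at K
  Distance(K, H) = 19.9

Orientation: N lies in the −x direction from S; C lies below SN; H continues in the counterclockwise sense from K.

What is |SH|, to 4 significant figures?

47.82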